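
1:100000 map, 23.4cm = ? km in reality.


Real distance = map distance × scale
= 23.4cm × 100000
= 2340000 cm = 23400.0 m
= 23.400 km

23.400 km


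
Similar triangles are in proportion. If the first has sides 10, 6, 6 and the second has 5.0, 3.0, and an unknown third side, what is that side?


Scale factor = 5.0/10 = 0.5
Missing side = 6 × 0.5
= 3.0

3.0


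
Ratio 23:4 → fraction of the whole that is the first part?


Total parts = 23 + 4 = 27
First part: 23/27 = 23/27
= 23/27

23/27


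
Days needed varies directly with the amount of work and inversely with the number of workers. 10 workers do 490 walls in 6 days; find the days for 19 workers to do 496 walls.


Days ∝ work / workers, so d₂ = d₁ × (m₁/m₂) × (w₂/w₁)
Workers factor (inverse): 10/19 ≈ 0.5263
Work factor (direct): 496/490 ≈ 1.0122
d₂ = 6 × 10/19 × 496/490 = (6 × 10 × 496) / (19 × 490) = 29760/9310
≈ 3.20 days

3.20 days


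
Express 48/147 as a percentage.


Percentage = (part / whole) × 100
= (48 / 147) × 100
≈ 32.65%

32.65%


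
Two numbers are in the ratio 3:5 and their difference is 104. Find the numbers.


Let A = 3k, B = 5k.
5k - 3k = 104
2k = 104 → k = 104/2 = 52
A = 3×52 = 156, B = 5×52 = 260
= A = 156, B = 260

A = 156, B = 260


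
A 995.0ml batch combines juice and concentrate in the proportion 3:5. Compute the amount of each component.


Total parts = 3 + 5 = 8
juice: 995.0 × 3/8 = 373.1ml
concentrate: 995.0 × 5/8 = 621.9ml
= 373.1ml and 621.9ml

373.1ml and 621.9ml


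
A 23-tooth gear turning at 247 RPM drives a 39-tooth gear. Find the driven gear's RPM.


Gear ratio = 23:39 = 23:39
RPM_B = RPM_A × (teeth_A / teeth_B)
= 247 × (23/39)
= 145.7 RPM

145.7 RPM


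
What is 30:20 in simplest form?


GCD(30, 20) = 10
30/10 : 20/10
= 3:2

3:2


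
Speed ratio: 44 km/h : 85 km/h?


Ratio = 44:85
GCD = 1
Simplified = 44:85
Time ratio (same distance) = 85:44
Speed ratio = 44:85

44:85


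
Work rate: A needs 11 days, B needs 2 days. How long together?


Rate of A = 1/11 per day
Rate of B = 1/2 per day
Combined rate = 1/11 + 1/2 = 13/22 ≈ 0.5909 per day
Days = 1 / combined rate = 22/13
≈ 1.69 days

1.69 days


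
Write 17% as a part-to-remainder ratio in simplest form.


17% means 17 parts out of 100; remainder = 83
Part : remainder = 17:83
GCD = 1
= 17:83

17:83


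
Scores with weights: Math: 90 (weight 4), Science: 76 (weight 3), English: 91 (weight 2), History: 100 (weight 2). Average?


Numerator = 90×4 + 76×3 + 91×2 + 100×2
= 360 + 228 + 182 + 200
= 970
Total weight = 11
Weighted avg = 970/11
= 88.18

88.18


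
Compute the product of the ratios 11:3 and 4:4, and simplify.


Compound ratio = (11×4) : (3×4)
= 44:12
GCD = 4
= 11:3

11:3


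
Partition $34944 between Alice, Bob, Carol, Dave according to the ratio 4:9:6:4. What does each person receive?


Total parts = 4 + 9 + 6 + 4 = 23
Alice: 34944 × 4/23 = 6077.22
Bob: 34944 × 9/23 = 13673.74
Carol: 34944 × 6/23 = 9115.83
Dave: 34944 × 4/23 = 6077.22
= Alice: $6077.22, Bob: $13673.74, Carol: $9115.83, Dave: $6077.22

Alice: $6077.22, Bob: $13673.74, Carol: $9115.83, Dave: $6077.22


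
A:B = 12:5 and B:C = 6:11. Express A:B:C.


Match B: multiply A:B by 6 → 72:30
Multiply B:C by 5 → 30:55
Combined: 72:30:55
GCD = 1
= 72:30:55

72:30:55


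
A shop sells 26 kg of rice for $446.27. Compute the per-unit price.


Unit rate = total / quantity
= 446.27 / 26
= $17.16 per unit

$17.16 per unit


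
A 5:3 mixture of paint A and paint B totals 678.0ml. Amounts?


Total parts = 5 + 3 = 8
paint A: 678.0 × 5/8 = 423.8ml
paint B: 678.0 × 3/8 = 254.3ml
= 423.8ml and 254.3ml

423.8ml and 254.3ml


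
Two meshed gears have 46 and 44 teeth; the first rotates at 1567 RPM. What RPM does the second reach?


Gear ratio = 46:44 = 23:22
RPM_B = RPM_A × (teeth_A / teeth_B)
= 1567 × (46/44)
= 1638.2 RPM

1638.2 RPM


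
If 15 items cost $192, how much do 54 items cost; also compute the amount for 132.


Direct proportion: y/x = constant
k = 192/15 = 12.8000
y at x=54: k × 54 = 192 × 54 / 15 = 10368/15 = 691.20
y at x=132: k × 132 = 192 × 132 / 15 = 25344/15 = 1689.60
= 691.20 and 1689.60

691.20 and 1689.60


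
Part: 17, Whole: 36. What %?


Percentage = (part / whole) × 100
= (17 / 36) × 100
≈ 47.22%

47.22%


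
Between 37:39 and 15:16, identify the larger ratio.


37/39 = 0.9487
15/16 = 0.9375
0.9487 > 0.9375, so 37:39 is greater
= 37:39

37:39


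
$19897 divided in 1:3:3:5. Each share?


Total parts = 1 + 3 + 3 + 5 = 12
Part 1: 19897 × 1/12 = 1658.08
Part 2: 19897 × 3/12 = 4974.25
Part 3: 19897 × 3/12 = 4974.25
Part 4: 19897 × 5/12 = 8290.42
= Part 1: $1658.08, Part 2: $4974.25, Part 3: $4974.25, Part 4: $8290.42

Part 1: $1658.08, Part 2: $4974.25, Part 3: $4974.25, Part 4: $8290.42


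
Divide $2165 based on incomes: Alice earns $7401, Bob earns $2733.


Total income = 7401 + 2733 = $10134
Alice: $2165 × 7401/10134 = $1581.13
Bob: $2165 × 2733/10134 = $583.87
= Alice: $1581.13, Bob: $583.87

Alice: $1581.13, Bob: $583.87


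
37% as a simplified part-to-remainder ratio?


37% means 37 parts out of 100; remainder = 63
Part : remainder = 37:63
GCD = 1
= 37:63

37:63


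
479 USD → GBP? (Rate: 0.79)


Amount × rate = 479 × 0.79
= 378.41 GBP

378.41 GBP


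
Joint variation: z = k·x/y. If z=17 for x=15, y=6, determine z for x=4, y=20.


z = k·x/y
Solve for k using the known point: k = z·y/x = 17×6/15 = 102/15 = 6.8000
Now evaluate at x=4, y=20:
z = k × 4 / 20 = (102 × 4) / (15 × 20) = 408/300
= 1.3600

1.3600


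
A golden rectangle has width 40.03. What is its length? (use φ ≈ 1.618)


φ = (1 + √5) / 2 ≈ 1.618
Length = width × φ = 40.03 × 1.618 = 64.76854
≈ 64.77

64.77


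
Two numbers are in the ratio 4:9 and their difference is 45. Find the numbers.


Let A = 4k, B = 9k.
9k - 4k = 45
5k = 45 → k = 45/5 = 9
A = 4×9 = 36, B = 9×9 = 81
= A = 36, B = 81

A = 36, B = 81


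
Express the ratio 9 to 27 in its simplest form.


GCD(9, 27) = 9
9/9 : 27/9
= 1:3

1:3


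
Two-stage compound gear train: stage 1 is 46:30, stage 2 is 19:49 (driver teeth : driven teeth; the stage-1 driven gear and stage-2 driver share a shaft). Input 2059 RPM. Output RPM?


Stage 1: RPM_B = RPM_A × t_A/t_B = 2059 × 46/30 = 94714/30 ≈ 3157.13
B and C share a shaft → RPM_C = RPM_B
Stage 2: RPM_D = RPM_C × t_C/t_D = RPM_A × (t_A×t_C)/(t_B×t_D)
Overall ratio = (46×19)/(30×49) = 874/1470
RPM_D = 2059 × 874/1470 = 1799566/1470
≈ 1224.19 RPM

1224.19 RPM


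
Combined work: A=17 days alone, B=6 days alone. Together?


Rate of A = 1/17 per day
Rate of B = 1/6 per day
Combined rate = 1/17 + 1/6 = 23/102 ≈ 0.2255 per day
Days = 1 / combined rate = 102/23
≈ 4.43 days

4.43 days


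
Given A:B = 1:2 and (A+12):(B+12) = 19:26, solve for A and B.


Let A = 1k, B = 2k.
(1k + 12) / (2k + 12) = 19/26
Cross-multiply: 26(1k + 12) = 19(2k + 12)
26k + 312 = 38k + 228
26k - 38k = 228 - 312
-12k = -84
k = -84/-12 = 7
A = 1×7 = 7, B = 2×7 = 14
= A = 7, B = 14

A = 7, B = 14


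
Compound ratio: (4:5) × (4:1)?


Compound ratio = (4×4) : (5×1)
= 16:5
GCD = 1
= 16:5

16:5


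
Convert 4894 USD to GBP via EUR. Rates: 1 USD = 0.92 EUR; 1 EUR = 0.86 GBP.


Step 1: 4894 USD × 0.92 = 4502.48 EUR
Step 2: 4502.48 EUR × 0.86 = 3872.13 GBP
Implied rate USD→GBP = 0.92 × 0.86 = 0.7912
= 3872.13 GBP

3872.13 GBP


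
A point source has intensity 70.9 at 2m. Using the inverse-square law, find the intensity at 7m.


I₁d₁² = I₂d₂²
I₂ = I₁ × (d₁/d₂)²
= 70.9 × (2/7)²
= 70.9 × 4/49
= 283.6/49
≈ 5.7878

5.7878


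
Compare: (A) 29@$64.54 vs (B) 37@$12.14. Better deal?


Deal A: $64.54/29 = $2.2255/unit
Deal B: $12.14/37 = $0.3281/unit
B is cheaper per unit
= Deal B

Deal B


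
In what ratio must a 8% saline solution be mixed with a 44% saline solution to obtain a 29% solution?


Let x parts of 8% mix with y parts of 44%.
8x + 44y = 29(x + y)
8x + 44y = 29x + 29y
x(8 - 29) = y(29 - 44)
x/y = (44 - 29)/(29 - 8) = 15/21
Simplify: 5:7
= 5:7

5:7


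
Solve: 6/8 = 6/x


Cross multiply: 6 × x = 8 × 6
6x = 48
x = 48 / 6
= 8.00

8.00


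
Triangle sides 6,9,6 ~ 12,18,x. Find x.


Scale factor = 12/6 = 2
Missing side = 6 × 2
= 12.0

12.0


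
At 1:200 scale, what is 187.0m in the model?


Model size = real / scale
= 187.0 / 200
= 0.9350 m

0.9350 m


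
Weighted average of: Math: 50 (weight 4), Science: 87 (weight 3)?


Numerator = 50×4 + 87×3
= 200 + 261
= 461
Total weight = 7
Weighted avg = 461/7
= 65.86

65.86


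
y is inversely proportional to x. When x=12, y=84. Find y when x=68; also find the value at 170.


Inverse proportion: x × y = constant
k = 12 × 84 = 1008
At x=68: k/68 = 14.82
At x=170: k/170 = 5.93
= 14.82 and 5.93

14.82 and 5.93


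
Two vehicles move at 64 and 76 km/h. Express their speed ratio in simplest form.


Ratio = 64:76
GCD = 4
Simplified = 16:19
Time ratio (same distance) = 19:16
Speed ratio = 16:19

16:19


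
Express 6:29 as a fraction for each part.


Total parts = 6 + 29 = 35
First part: 6/35 = 6/35
Second part: 29/35 = 29/35
= 6/35 and 29/35

6/35 and 29/35


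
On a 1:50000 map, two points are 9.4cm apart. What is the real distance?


Real distance = map distance × scale
= 9.4cm × 50000
= 470000 cm = 4700.0 m
= 4.700 km

4.700 km


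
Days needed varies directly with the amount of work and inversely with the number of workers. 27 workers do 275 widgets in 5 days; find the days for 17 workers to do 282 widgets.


Days ∝ work / workers, so d₂ = d₁ × (m₁/m₂) × (w₂/w₁)
Workers factor (inverse): 27/17 ≈ 1.5882
Work factor (direct): 282/275 ≈ 1.0255
d₂ = 5 × 27/17 × 282/275 = (5 × 27 × 282) / (17 × 275) = 38070/4675
≈ 8.14 days

8.14 days


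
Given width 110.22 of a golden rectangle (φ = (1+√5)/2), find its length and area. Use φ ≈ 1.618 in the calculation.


φ = (1 + √5) / 2 ≈ 1.618
Length = width × φ = 110.22 × 1.618 = 178.33596
≈ 178.34
Area = width × length = 110.22 × 178.33596 = 19656.1895112 ≈ 19656.19
= Length: 178.34, Area: 19656.19

Length: 178.34, Area: 19656.19


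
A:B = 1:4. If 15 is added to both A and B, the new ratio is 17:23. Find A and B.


Let A = 1k, B = 4k.
(1k + 15) / (4k + 15) = 17/23
Cross-multiply: 23(1k + 15) = 17(4k + 15)
23k + 345 = 68k + 255
23k - 68k = 255 - 345
-45k = -90
k = -90/-45 = 2
A = 1×2 = 2, B = 4×2 = 8
= A = 2, B = 8

A = 2, B = 8


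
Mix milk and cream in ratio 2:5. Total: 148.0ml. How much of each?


Total parts = 2 + 5 = 7
milk: 148.0 × 2/7 = 42.3ml
cream: 148.0 × 5/7 = 105.7ml
= 42.3ml and 105.7ml

42.3ml and 105.7ml


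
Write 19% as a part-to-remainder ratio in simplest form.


19% means 19 parts out of 100; remainder = 81
Part : remainder = 19:81
GCD = 1
= 19:81

19:81


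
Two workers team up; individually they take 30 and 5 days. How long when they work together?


Rate of A = 1/30 per day
Rate of B = 1/5 per day
Combined rate = 1/30 + 1/5 = 35/150 ≈ 0.2333 per day
Days = 1 / combined rate = 150/35
≈ 4.29 days

4.29 days


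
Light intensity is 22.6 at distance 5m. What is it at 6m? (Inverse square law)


I₁d₁² = I₂d₂²
I₂ = I₁ × (d₁/d₂)²
= 22.6 × (5/6)²
= 22.6 × 25/36
= 565/36
≈ 15.6944

15.6944


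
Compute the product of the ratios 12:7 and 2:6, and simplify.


Compound ratio = (12×2) : (7×6)
= 24:42
GCD = 6
= 4:7

4:7


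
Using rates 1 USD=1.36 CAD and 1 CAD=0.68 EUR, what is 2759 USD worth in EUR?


Step 1: 2759 USD × 1.36 = 3752.24 CAD
Step 2: 3752.24 CAD × 0.68 = 2551.52 EUR
Implied rate USD→EUR = 1.36 × 0.68 = 0.9248
= 2551.52 EUR

2551.52 EUR


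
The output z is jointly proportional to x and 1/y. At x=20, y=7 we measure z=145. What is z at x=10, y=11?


z = k·x/y
Solve for k using the known point: k = z·y/x = 145×7/20 = 1015/20 = 50.7500
Now evaluate at x=10, y=11:
z = k × 10 / 11 = (1015 × 10) / (20 × 11) = 10150/220
≈ 46.1364

46.1364


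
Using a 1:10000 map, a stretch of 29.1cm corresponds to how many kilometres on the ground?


Real distance = map distance × scale
= 29.1cm × 10000
= 291000 cm = 2910.0 m
= 2.910 km

2.910 km


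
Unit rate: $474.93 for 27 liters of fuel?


Unit rate = total / quantity
= 474.93 / 27
= $17.59 per unit

$17.59 per unit


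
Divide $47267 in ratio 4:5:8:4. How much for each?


Total parts = 4 + 5 + 8 + 4 = 21
Part 1: 47267 × 4/21 = 9003.24
Part 2: 47267 × 5/21 = 11254.05
Part 3: 47267 × 8/21 = 18006.48
Part 4: 47267 × 4/21 = 9003.24
= Part 1: $9003.24, Part 2: $11254.05, Part 3: $18006.48, Part 4: $9003.24

Part 1: $9003.24, Part 2: $11254.05, Part 3: $18006.48, Part 4: $9003.24


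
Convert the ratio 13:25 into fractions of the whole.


Total parts = 13 + 25 = 38
First part: 13/38 = 13/38
Second part: 25/38 = 25/38
= 13/38 and 25/38

13/38 and 25/38


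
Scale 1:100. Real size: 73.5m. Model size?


Model size = real / scale
= 73.5 / 100
= 0.7350 m

0.7350 m


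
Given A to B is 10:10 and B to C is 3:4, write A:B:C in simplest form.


Match B: multiply A:B by 3 → 30:30
Multiply B:C by 10 → 30:40
Combined: 30:30:40
GCD = 10
= 3:3:4

3:3:4


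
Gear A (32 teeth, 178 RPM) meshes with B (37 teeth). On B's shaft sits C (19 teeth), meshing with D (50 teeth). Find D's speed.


Stage 1: RPM_B = RPM_A × t_A/t_B = 178 × 32/37 = 5696/37 ≈ 153.95
B and C share a shaft → RPM_C = RPM_B
Stage 2: RPM_D = RPM_C × t_C/t_D = RPM_A × (t_A×t_C)/(t_B×t_D)
Overall ratio = (32×19)/(37×50) = 608/1850
RPM_D = 178 × 608/1850 = 108224/1850
≈ 58.50 RPM

58.50 RPM


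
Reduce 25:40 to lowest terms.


GCD(25, 40) = 5
25/5 : 40/5
= 5:8

5:8


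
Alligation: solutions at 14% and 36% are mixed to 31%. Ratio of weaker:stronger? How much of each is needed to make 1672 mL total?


Let x parts of 14% mix with y parts of 36%.
14x + 36y = 31(x + y)
14x + 36y = 31x + 31y
x(14 - 31) = y(31 - 36)
x/y = (36 - 31)/(31 - 14) = 5/17
Simplify: 5:17
Total parts = 22; one part = 1672/22 = 76.00 mL
14% solution: 5×76.00 = 380.00 mL
36% solution: 17×76.00 = 1292.00 mL
= ratio 5:17; 380.00 mL and 1292.00 mL

ratio 5:17; 380.00 mL and 1292.00 mL


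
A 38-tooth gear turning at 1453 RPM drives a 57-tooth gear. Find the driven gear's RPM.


Gear ratio = 38:57 = 2:3
RPM_B = RPM_A × (teeth_A / teeth_B)
= 1453 × (38/57)
= 968.7 RPM

968.7 RPM


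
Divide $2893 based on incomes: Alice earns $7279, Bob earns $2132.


Total income = 7279 + 2132 = $9411
Alice: $2893 × 7279/9411 = $2237.61
Bob: $2893 × 2132/9411 = $655.39
= Alice: $2237.61, Bob: $655.39

Alice: $2237.61, Bob: $655.39


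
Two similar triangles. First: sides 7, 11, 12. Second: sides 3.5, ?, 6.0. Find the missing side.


Scale factor = 3.5/7 = 0.5
Missing side = 11 × 0.5
= 5.5

5.5


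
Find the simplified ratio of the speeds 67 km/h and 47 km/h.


Ratio = 67:47
GCD = 1
Simplified = 67:47
Time ratio (same distance) = 47:67
Speed ratio = 67:47

67:47


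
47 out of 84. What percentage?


Percentage = (part / whole) × 100
= (47 / 84) × 100
≈ 55.95%

55.95%


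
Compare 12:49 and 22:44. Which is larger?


12/49 = 0.2449
22/44 = 0.5000
0.2449 < 0.5000, so 12:49 is less
= 22:44

22:44


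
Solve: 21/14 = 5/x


Cross multiply: 21 × x = 14 × 5
21x = 70
x = 70 / 21
= 3.33

3.33


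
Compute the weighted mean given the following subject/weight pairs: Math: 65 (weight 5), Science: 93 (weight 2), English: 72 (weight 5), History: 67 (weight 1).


Numerator = 65×5 + 93×2 + 72×5 + 67×1
= 325 + 186 + 360 + 67
= 938
Total weight = 13
Weighted avg = 938/13
= 72.15

72.15


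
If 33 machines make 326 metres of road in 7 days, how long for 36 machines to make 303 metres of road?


Days ∝ work / workers, so d₂ = d₁ × (m₁/m₂) × (w₂/w₁)
Workers factor (inverse): 33/36 ≈ 0.9167
Work factor (direct): 303/326 ≈ 0.9294
d₂ = 7 × 33/36 × 303/326 = (7 × 33 × 303) / (36 × 326) = 69993/11736
≈ 5.96 days

5.96 days


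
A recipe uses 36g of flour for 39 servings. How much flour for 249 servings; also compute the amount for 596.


Direct proportion: y/x = constant
k = 36/39 ≈ 0.9231
y at x=249: k × 249 = 36 × 249 / 39 = 8964/39 ≈ 229.85
y at x=596: k × 596 = 36 × 596 / 39 = 21456/39 ≈ 550.15
= 229.85 and 550.15

229.85 and 550.15


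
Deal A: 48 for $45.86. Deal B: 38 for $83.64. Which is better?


Deal A: $45.86/48 = $0.9554/unit
Deal B: $83.64/38 = $2.2011/unit
A is cheaper per unit
= Deal A

Deal A


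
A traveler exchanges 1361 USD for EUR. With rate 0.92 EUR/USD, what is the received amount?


Amount × rate = 1361 × 0.92
= 1252.12 EUR

1252.12 EUR


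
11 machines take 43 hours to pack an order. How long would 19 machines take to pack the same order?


Inverse proportion: x × y = constant
k = 11 × 43 = 473
y₂ = k / 19 = 473 / 19
= 24.89

24.89


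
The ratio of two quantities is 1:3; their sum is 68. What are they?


Let A = 1k, B = 3k.
1k + 3k = 68
4k = 68 → k = 68/4 = 17
A = 1×17 = 17, B = 3×17 = 51
= A = 17, B = 51

A = 17, B = 51


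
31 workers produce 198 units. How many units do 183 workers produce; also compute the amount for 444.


Direct proportion: y/x = constant
k = 198/31 ≈ 6.3871
y at x=183: k × 183 = 198 × 183 / 31 = 36234/31 ≈ 1168.84
y at x=444: k × 444 = 198 × 444 / 31 = 87912/31 ≈ 2835.87
= 1168.84 and 2835.87

1168.84 and 2835.87


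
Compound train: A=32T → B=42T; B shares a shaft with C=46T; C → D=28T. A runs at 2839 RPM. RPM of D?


Stage 1: RPM_B = RPM_A × t_A/t_B = 2839 × 32/42 = 90848/42 ≈ 2163.05
B and C share a shaft → RPM_C = RPM_B
Stage 2: RPM_D = RPM_C × t_C/t_D = RPM_A × (t_A×t_C)/(t_B×t_D)
Overall ratio = (32×46)/(42×28) = 1472/1176
RPM_D = 2839 × 1472/1176 = 4179008/1176
≈ 3553.58 RPM

3553.58 RPM


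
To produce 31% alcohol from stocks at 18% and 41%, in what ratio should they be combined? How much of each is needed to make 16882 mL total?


Let x parts of 18% mix with y parts of 41%.
18x + 41y = 31(x + y)
18x + 41y = 31x + 31y
x(18 - 31) = y(31 - 41)
x/y = (41 - 31)/(31 - 18) = 10/13
Simplify: 10:13
Total parts = 23; one part = 16882/23 = 734.00 mL
18% solution: 10×734.00 = 7340.00 mL
41% solution: 13×734.00 = 9542.00 mL
= ratio 10:13; 7340.00 mL and 9542.00 mL

ratio 10:13; 7340.00 mL and 9542.00 mL


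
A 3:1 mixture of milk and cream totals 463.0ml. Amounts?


Total parts = 3 + 1 = 4
milk: 463.0 × 3/4 = 347.3ml
cream: 463.0 × 1/4 = 115.8ml
= 347.3ml and 115.8ml

347.3ml and 115.8ml


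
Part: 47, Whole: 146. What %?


Percentage = (part / whole) × 100
= (47 / 146) × 100
≈ 32.19%

32.19%


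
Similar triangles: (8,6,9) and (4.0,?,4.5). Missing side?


Scale factor = 4.0/8 = 0.5
Missing side = 6 × 0.5
= 3.0

3.0


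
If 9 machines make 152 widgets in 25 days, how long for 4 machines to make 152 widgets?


Days ∝ work / workers, so d₂ = d₁ × (m₁/m₂) × (w₂/w₁)
Workers factor (inverse): 9/4 = 2.2500
Work factor (direct): 152/152 = 1.0000
d₂ = 25 × 9/4 × 152/152 = (25 × 9 × 152) / (4 × 152) = 34200/608
= 56.25 days

56.25 days


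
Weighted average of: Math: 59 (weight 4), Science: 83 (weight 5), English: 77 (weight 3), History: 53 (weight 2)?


Numerator = 59×4 + 83×5 + 77×3 + 53×2
= 236 + 415 + 231 + 106
= 988
Total weight = 14
Weighted avg = 988/14
= 70.57

70.57


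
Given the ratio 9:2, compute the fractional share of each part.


Total parts = 9 + 2 = 11
First part: 9/11 = 9/11
Second part: 2/11 = 2/11
= 9/11 and 2/11

9/11 and 2/11


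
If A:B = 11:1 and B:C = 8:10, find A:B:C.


Match B: multiply A:B by 8 → 88:8
Multiply B:C by 1 → 8:10
Combined: 88:8:10
GCD = 2
= 44:4:5

44:4:5


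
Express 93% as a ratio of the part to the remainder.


93% means 93 parts out of 100; remainder = 7
Part : remainder = 93:7
GCD = 1
= 93:7

93:7


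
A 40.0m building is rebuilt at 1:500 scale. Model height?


Model size = real / scale
= 40.0 / 500
= 0.0800 m

0.0800 m


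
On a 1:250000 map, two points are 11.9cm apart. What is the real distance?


Real distance = map distance × scale
= 11.9cm × 250000
= 2975000 cm = 29750.0 m
= 29.750 km

29.750 km


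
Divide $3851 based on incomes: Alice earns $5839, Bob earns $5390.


Total income = 5839 + 5390 = $11229
Alice: $3851 × 5839/11229 = $2002.49
Bob: $3851 × 5390/11229 = $1848.51
= Alice: $2002.49, Bob: $1848.51

Alice: $2002.49, Bob: $1848.51


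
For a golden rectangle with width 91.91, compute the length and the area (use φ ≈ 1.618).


φ = (1 + √5) / 2 ≈ 1.618
Length = width × φ = 91.91 × 1.618 = 148.71038
≈ 148.71
Area = width × length = 91.91 × 148.71038 = 13667.9710258 ≈ 13667.97
= Length: 148.71, Area: 13667.97

Length: 148.71, Area: 13667.97


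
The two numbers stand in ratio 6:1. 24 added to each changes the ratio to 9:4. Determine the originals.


Let A = 6k, B = 1k.
(6k + 24) / (1k + 24) = 9/4
Cross-multiply: 4(6k + 24) = 9(1k + 24)
24k + 96 = 9k + 216
24k - 9k = 216 - 96
15k = 120
k = 120/15 = 8
A = 6×8 = 48, B = 1×8 = 8
= A = 48, B = 8

A = 48, B = 8


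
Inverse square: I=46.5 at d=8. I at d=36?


I₁d₁² = I₂d₂²
I₂ = I₁ × (d₁/d₂)²
= 46.5 × (8/36)²
= 46.5 × 64/1296
= 2976/1296
≈ 2.2963

2.2963


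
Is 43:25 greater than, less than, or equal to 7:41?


43/25 = 1.7200
7/41 = 0.1707
1.7200 > 0.1707, so 43:25 is greater
= greater than

greater than


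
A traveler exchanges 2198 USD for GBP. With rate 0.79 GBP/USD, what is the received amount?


Amount × rate = 2198 × 0.79
= 1736.42 GBP

1736.42 GBP


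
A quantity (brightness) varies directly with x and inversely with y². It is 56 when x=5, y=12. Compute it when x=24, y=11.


z = k·x/y²
Solve for k using the known point: k = z·y²/x = 56×144/5 = 8064/5 = 1612.8000
Now evaluate at x=24, y=11:
z = k × 24 / 121 = (8064 × 24) / (5 × 121) = 193536/605
≈ 319.8942

319.8942


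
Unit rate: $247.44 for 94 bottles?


Unit rate = total / quantity
= 247.44 / 94
= $2.63 per unit

$2.63 per unit


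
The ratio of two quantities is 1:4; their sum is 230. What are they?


Let A = 1k, B = 4k.
1k + 4k = 230
5k = 230 → k = 230/5 = 46
A = 1×46 = 46, B = 4×46 = 184
= A = 46, B = 184

A = 46, B = 184


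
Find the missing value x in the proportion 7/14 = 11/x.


Cross multiply: 7 × x = 14 × 11
7x = 154
x = 154 / 7
= 22.00

22.00


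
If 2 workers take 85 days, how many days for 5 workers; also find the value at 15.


Inverse proportion: x × y = constant
k = 2 × 85 = 170
At x=5: k/5 = 34.00
At x=15: k/15 = 11.33
= 34.00 and 11.33

34.00 and 11.33


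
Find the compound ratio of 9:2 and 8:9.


Compound ratio = (9×8) : (2×9)
= 72:18
GCD = 18
= 4:1

4:1


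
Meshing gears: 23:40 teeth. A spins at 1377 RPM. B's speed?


Gear ratio = 23:40 = 23:40
RPM_B = RPM_A × (teeth_A / teeth_B)
= 1377 × (23/40)
= 791.8 RPM

791.8 RPM


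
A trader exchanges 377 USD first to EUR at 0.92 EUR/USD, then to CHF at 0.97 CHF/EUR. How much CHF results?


Step 1: 377 USD × 0.92 = 346.84 EUR
Step 2: 346.84 EUR × 0.97 = 336.43 CHF
Implied rate USD→CHF = 0.92 × 0.97 = 0.8924
= 336.43 CHF

336.43 CHF


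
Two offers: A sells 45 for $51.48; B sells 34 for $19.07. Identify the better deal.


Deal A: $51.48/45 = $1.1440/unit
Deal B: $19.07/34 = $0.5609/unit
B is cheaper per unit
= Deal B

Deal B


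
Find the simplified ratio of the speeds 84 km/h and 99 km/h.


Ratio = 84:99
GCD = 3
Simplified = 28:33
Time ratio (same distance) = 33:28
Speed ratio = 28:33

28:33


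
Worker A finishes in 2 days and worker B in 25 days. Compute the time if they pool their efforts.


Rate of A = 1/2 per day
Rate of B = 1/25 per day
Combined rate = 1/2 + 1/25 = 27/50 = 0.5400 per day
Days = 1 / combined rate = 50/27
≈ 1.85 days

1.85 days


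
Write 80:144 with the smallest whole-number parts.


GCD(80, 144) = 16
80/16 : 144/16
= 5:9

5:9


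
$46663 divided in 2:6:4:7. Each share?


Total parts = 2 + 6 + 4 + 7 = 19
Part 1: 46663 × 2/19 = 4911.89
Part 2: 46663 × 6/19 = 14735.68
Part 3: 46663 × 4/19 = 9823.79
Part 4: 46663 × 7/19 = 17191.63
= Part 1: $4911.89, Part 2: $14735.68, Part 3: $9823.79, Part 4: $17191.63

Part 1: $4911.89, Part 2: $14735.68, Part 3: $9823.79, Part 4: $17191.63


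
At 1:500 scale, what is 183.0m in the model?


Model size = real / scale
= 183.0 / 500
= 0.3660 m

0.3660 m


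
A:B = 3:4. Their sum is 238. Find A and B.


Let A = 3k, B = 4k.
3k + 4k = 238
7k = 238 → k = 238/7 = 34
A = 3×34 = 102, B = 4×34 = 136
= A = 102, B = 136

A = 102, B = 136


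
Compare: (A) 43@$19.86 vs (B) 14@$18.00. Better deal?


Deal A: $19.86/43 = $0.4619/unit
Deal B: $18.00/14 = $1.2857/unit
A is cheaper per unit
= Deal A

Deal A


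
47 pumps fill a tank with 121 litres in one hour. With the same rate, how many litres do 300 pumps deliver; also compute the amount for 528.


Direct proportion: y/x = constant
k = 121/47 ≈ 2.5745
y at x=300: k × 300 = 121 × 300 / 47 = 36300/47 ≈ 772.34
y at x=528: k × 528 = 121 × 528 / 47 = 63888/47 ≈ 1359.32
= 772.34 and 1359.32

772.34 and 1359.32


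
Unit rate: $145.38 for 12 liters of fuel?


Unit rate = total / quantity
= 145.38 / 12
= $12.12 per unit

$12.12 per unit


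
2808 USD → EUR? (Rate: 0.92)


Amount × rate = 2808 × 0.92
= 2583.36 EUR

2583.36 EUR


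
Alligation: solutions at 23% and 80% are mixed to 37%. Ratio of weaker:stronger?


Let x parts of 23% mix with y parts of 80%.
23x + 80y = 37(x + y)
23x + 80y = 37x + 37y
x(23 - 37) = y(37 - 80)
x/y = (80 - 37)/(37 - 23) = 43/14
Simplify: 43:14
= 43:14

43:14


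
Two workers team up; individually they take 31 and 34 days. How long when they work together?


Rate of A = 1/31 per day
Rate of B = 1/34 per day
Combined rate = 1/31 + 1/34 = 65/1054 ≈ 0.0617 per day
Days = 1 / combined rate = 1054/65
≈ 16.22 days

16.22 days


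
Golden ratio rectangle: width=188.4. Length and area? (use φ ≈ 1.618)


φ = (1 + √5) / 2 ≈ 1.618
Length = width × φ = 188.4 × 1.618 = 304.8312
≈ 304.83
Area = width × length = 188.4 × 304.8312 = 57430.19808 ≈ 57430.20
= Length: 304.83, Area: 57430.20

Length: 304.83, Area: 57430.20


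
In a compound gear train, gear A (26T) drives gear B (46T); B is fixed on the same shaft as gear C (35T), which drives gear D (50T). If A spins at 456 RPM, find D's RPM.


Stage 1: RPM_B = RPM_A × t_A/t_B = 456 × 26/46 = 11856/46 ≈ 257.74
B and C share a shaft → RPM_C = RPM_B
Stage 2: RPM_D = RPM_C × t_C/t_D = RPM_A × (t_A×t_C)/(t_B×t_D)
Overall ratio = (26×35)/(46×50) = 910/2300
RPM_D = 456 × 910/2300 = 414960/2300
≈ 180.42 RPM

180.42 RPM


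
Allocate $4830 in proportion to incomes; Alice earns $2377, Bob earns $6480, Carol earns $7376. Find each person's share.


Total income = 2377 + 6480 + 7376 = $16233
Alice: $4830 × 2377/16233 = $707.26
Bob: $4830 × 6480/16233 = $1928.07
Carol: $4830 × 7376/16233 = $2194.67
= Alice: $707.26, Bob: $1928.07, Carol: $2194.67

Alice: $707.26, Bob: $1928.07, Carol: $2194.67


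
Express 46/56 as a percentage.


Percentage = (part / whole) × 100
= (46 / 56) × 100
≈ 82.14%

82.14%


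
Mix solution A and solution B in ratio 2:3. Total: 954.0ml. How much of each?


Total parts = 2 + 3 = 5
solution A: 954.0 × 2/5 = 381.6ml
solution B: 954.0 × 3/5 = 572.4ml
= 381.6ml and 572.4ml

381.6ml and 572.4ml


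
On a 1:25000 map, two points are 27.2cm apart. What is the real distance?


Real distance = map distance × scale
= 27.2cm × 25000
= 680000 cm = 6800.0 m
= 6.800 km

6.800 km


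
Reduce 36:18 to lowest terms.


GCD(36, 18) = 18
36/18 : 18/18
= 2:1

2:1


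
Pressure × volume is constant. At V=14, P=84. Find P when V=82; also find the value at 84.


Inverse proportion: x × y = constant
k = 14 × 84 = 1176
At x=82: k/82 = 14.34
At x=84: k/84 = 14.00
= 14.34 and 14.00

14.34 and 14.00


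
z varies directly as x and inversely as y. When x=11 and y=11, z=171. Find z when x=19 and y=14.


z = k·x/y
Solve for k using the known point: k = z·y/x = 171×11/11 = 1881/11 = 171.0000
Now evaluate at x=19, y=14:
z = k × 19 / 14 = (1881 × 19) / (11 × 14) = 35739/154
≈ 232.0714

232.0714


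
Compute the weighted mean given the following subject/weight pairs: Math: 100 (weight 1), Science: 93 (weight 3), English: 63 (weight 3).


Numerator = 100×1 + 93×3 + 63×3
= 100 + 279 + 189
= 568
Total weight = 7
Weighted avg = 568/7
= 81.14

81.14


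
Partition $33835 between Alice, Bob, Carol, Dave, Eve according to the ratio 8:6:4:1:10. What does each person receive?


Total parts = 8 + 6 + 4 + 1 + 10 = 29
Alice: 33835 × 8/29 = 9333.79
Bob: 33835 × 6/29 = 7000.34
Carol: 33835 × 4/29 = 4666.90
Dave: 33835 × 1/29 = 1166.72
Eve: 33835 × 10/29 = 11667.24
= Alice: $9333.79, Bob: $7000.34, Carol: $4666.90, Dave: $1166.72, Eve: $11667.24

Alice: $9333.79, Bob: $7000.34, Carol: $4666.90, Dave: $1166.72, Eve: $11667.24


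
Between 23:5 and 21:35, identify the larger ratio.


23/5 = 4.6000
21/35 = 0.6000
4.6000 > 0.6000, so 23:5 is greater
= 23:5

23:5


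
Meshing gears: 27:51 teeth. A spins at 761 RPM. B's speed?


Gear ratio = 27:51 = 9:17
RPM_B = RPM_A × (teeth_A / teeth_B)
= 761 × (27/51)
= 402.9 RPM

402.9 RPM


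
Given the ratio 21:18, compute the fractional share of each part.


Total parts = 21 + 18 = 39
First part: 21/39 = 7/13
Second part: 18/39 = 6/13
= 7/13 and 6/13

7/13 and 6/13


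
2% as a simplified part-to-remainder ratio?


2% means 2 parts out of 100; remainder = 98
Part : remainder = 2:98
GCD = 2
= 1:49

1:49


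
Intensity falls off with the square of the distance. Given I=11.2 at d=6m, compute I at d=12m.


I₁d₁² = I₂d₂²
I₂ = I₁ × (d₁/d₂)²
= 11.2 × (6/12)²
= 11.2 × 36/144
= 403.2/144
= 2.8000

2.8000


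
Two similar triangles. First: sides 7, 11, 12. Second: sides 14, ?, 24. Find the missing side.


Scale factor = 14/7 = 2
Missing side = 11 × 2
= 22.0

22.0


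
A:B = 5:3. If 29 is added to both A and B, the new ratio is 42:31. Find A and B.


Let A = 5k, B = 3k.
(5k + 29) / (3k + 29) = 42/31
Cross-multiply: 31(5k + 29) = 42(3k + 29)
155k + 899 = 126k + 1218
155k - 126k = 1218 - 899
29k = 319
k = 319/29 = 11
A = 5×11 = 55, B = 3×11 = 33
= A = 55, B = 33

A = 55, B = 33


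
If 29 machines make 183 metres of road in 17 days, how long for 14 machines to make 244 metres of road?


Days ∝ work / workers, so d₂ = d₁ × (m₁/m₂) × (w₂/w₁)
Workers factor (inverse): 29/14 ≈ 2.0714
Work factor (direct): 244/183 ≈ 1.3333
d₂ = 17 × 29/14 × 244/183 = (17 × 29 × 244) / (14 × 183) = 120292/2562
≈ 46.95 days

46.95 days


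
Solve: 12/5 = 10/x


Cross multiply: 12 × x = 5 × 10
12x = 50
x = 50 / 12
= 4.17

4.17


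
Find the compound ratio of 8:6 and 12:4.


Compound ratio = (8×12) : (6×4)
= 96:24
GCD = 24
= 4:1

4:1


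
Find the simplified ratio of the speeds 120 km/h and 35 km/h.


Ratio = 120:35
GCD = 5
Simplified = 24:7
Time ratio (same distance) = 7:24
Speed ratio = 24:7

24:7


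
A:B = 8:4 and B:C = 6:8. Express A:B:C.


Match B: multiply A:B by 6 → 48:24
Multiply B:C by 4 → 24:32
Combined: 48:24:32
GCD = 8
= 6:3:4

6:3:4


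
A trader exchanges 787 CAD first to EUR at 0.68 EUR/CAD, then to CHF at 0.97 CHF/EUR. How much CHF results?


Step 1: 787 CAD × 0.68 = 535.16 EUR
Step 2: 535.16 EUR × 0.97 = 519.11 CHF
Implied rate CAD→CHF = 0.68 × 0.97 = 0.6596
= 519.11 CHF

519.11 CHF


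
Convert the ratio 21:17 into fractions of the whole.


Total parts = 21 + 17 = 38
First part: 21/38 = 21/38
Second part: 17/38 = 17/38
= 21/38 and 17/38

21/38 and 17/38


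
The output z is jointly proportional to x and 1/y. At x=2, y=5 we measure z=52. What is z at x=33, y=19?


z = k·x/y
Solve for k using the known point: k = z·y/x = 52×5/2 = 260/2 = 130.0000
Now evaluate at x=33, y=19:
z = k × 33 / 19 = (260 × 33) / (2 × 19) = 8580/38
≈ 225.7895

225.7895


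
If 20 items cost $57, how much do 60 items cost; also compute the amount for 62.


Direct proportion: y/x = constant
k = 57/20 = 2.8500
y at x=60: k × 60 = 57 × 60 / 20 = 3420/20 = 171.00
y at x=62: k × 62 = 57 × 62 / 20 = 3534/20 = 176.70
= 171.00 and 176.70

171.00 and 176.70


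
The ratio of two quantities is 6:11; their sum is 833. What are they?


Let A = 6k, B = 11k.
6k + 11k = 833
17k = 833 → k = 833/17 = 49
A = 6×49 = 294, B = 11×49 = 539
= A = 294, B = 539

A = 294, B = 539


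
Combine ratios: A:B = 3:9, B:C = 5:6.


Match B: multiply A:B by 5 → 15:45
Multiply B:C by 9 → 45:54
Combined: 15:45:54
GCD = 3
= 5:15:18

5:15:18


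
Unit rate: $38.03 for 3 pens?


Unit rate = total / quantity
= 38.03 / 3
= $12.68 per unit

$12.68 per unit


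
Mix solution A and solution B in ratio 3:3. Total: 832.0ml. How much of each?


Total parts = 3 + 3 = 6
solution A: 832.0 × 3/6 = 416.0ml
solution B: 832.0 × 3/6 = 416.0ml
= 416.0ml and 416.0ml

416.0ml and 416.0ml


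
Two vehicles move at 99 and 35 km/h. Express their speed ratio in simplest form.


Ratio = 99:35
GCD = 1
Simplified = 99:35
Time ratio (same distance) = 35:99
Speed ratio = 99:35

99:35


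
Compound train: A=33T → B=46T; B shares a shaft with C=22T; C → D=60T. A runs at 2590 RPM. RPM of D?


Stage 1: RPM_B = RPM_A × t_A/t_B = 2590 × 33/46 = 85470/46 ≈ 1858.04
B and C share a shaft → RPM_C = RPM_B
Stage 2: RPM_D = RPM_C × t_C/t_D = RPM_A × (t_A×t_C)/(t_B×t_D)
Overall ratio = (33×22)/(46×60) = 726/2760
RPM_D = 2590 × 726/2760 = 1880340/2760
≈ 681.28 RPM

681.28 RPM


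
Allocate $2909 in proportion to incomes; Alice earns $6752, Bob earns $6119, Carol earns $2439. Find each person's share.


Total income = 6752 + 6119 + 2439 = $15310
Alice: $2909 × 6752/15310 = $1282.92
Bob: $2909 × 6119/15310 = $1162.65
Carol: $2909 × 2439/15310 = $463.43
= Alice: $1282.92, Bob: $1162.65, Carol: $463.43

Alice: $1282.92, Bob: $1162.65, Carol: $463.43


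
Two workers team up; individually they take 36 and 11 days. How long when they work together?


Rate of A = 1/36 per day
Rate of B = 1/11 per day
Combined rate = 1/36 + 1/11 = 47/396 ≈ 0.1187 per day
Days = 1 / combined rate = 396/47
≈ 8.43 days

8.43 days


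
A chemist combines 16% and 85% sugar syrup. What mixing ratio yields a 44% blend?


Let x parts of 16% mix with y parts of 85%.
16x + 85y = 44(x + y)
16x + 85y = 44x + 44y
x(16 - 44) = y(44 - 85)
x/y = (85 - 44)/(44 - 16) = 41/28
Simplify: 41:28
= 41:28

41:28


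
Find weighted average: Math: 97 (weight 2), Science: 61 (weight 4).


Numerator = 97×2 + 61×4
= 194 + 244
= 438
Total weight = 6
Weighted avg = 438/6
= 73.00

73.00


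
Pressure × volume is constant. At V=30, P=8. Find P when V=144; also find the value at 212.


Inverse proportion: x × y = constant
k = 30 × 8 = 240
At x=144: k/144 = 1.67
At x=212: k/212 = 1.13
= 1.67 and 1.13

1.67 and 1.13


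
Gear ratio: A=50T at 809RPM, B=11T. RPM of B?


Gear ratio = 50:11 = 50:11
RPM_B = RPM_A × (teeth_A / teeth_B)
= 809 × (50/11)
= 3677.3 RPM

3677.3 RPM


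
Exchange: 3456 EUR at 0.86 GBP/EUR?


Amount × rate = 3456 × 0.86
= 2972.16 GBP

2972.16 GBP


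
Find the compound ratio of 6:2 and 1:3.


Compound ratio = (6×1) : (2×3)
= 6:6
GCD = 6
= 1:1

1:1


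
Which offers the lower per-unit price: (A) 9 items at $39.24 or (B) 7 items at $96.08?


Deal A: $39.24/9 = $4.3600/unit
Deal B: $96.08/7 = $13.7257/unit
A is cheaper per unit
= Deal A

Deal A


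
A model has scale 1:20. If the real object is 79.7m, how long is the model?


Model size = real / scale
= 79.7 / 20
= 3.9850 m

3.9850 m


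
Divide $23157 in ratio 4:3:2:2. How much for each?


Total parts = 4 + 3 + 2 + 2 = 11
Part 1: 23157 × 4/11 = 8420.73
Part 2: 23157 × 3/11 = 6315.55
Part 3: 23157 × 2/11 = 4210.36
Part 4: 23157 × 2/11 = 4210.36
= Part 1: $8420.73, Part 2: $6315.55, Part 3: $4210.36, Part 4: $4210.36

Part 1: $8420.73, Part 2: $6315.55, Part 3: $4210.36, Part 4: $4210.36


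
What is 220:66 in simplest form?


GCD(220, 66) = 22
220/22 : 66/22
= 10:3

10:3


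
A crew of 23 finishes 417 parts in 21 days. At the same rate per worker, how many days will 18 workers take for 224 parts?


Days ∝ work / workers, so d₂ = d₁ × (m₁/m₂) × (w₂/w₁)
Workers factor (inverse): 23/18 ≈ 1.2778
Work factor (direct): 224/417 ≈ 0.5372
d₂ = 21 × 23/18 × 224/417 = (21 × 23 × 224) / (18 × 417) = 108192/7506
≈ 14.41 days

14.41 days


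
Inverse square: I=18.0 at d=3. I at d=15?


I₁d₁² = I₂d₂²
I₂ = I₁ × (d₁/d₂)²
= 18.0 × (3/15)²
= 18.0 × 9/225
= 162/225
= 0.7200

0.7200


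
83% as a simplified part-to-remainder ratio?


83% means 83 parts out of 100; remainder = 17
Part : remainder = 83:17
GCD = 1
= 83:17

83:17


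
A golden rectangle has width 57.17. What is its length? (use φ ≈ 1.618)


φ = (1 + √5) / 2 ≈ 1.618
Length = width × φ = 57.17 × 1.618 = 92.50106
≈ 92.50

92.50


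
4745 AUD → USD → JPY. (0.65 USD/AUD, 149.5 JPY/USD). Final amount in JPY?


Step 1: 4745 AUD × 0.65 = 3084.25 USD
Step 2: 3084.25 USD × 149.5 = 461095.38 JPY
Implied rate AUD→JPY = 0.65 × 149.5 = 97.1750
= 461095.38 JPY

461095.38 JPY


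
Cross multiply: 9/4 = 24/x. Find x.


Cross multiply: 9 × x = 4 × 24
9x = 96
x = 96 / 9
= 10.67

10.67


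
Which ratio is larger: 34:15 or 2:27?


34/15 = 2.2667
2/27 = 0.0741
2.2667 > 0.0741, so 34:15 is greater
= 34:15

34:15


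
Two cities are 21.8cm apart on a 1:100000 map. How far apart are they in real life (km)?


Real distance = map distance × scale
= 21.8cm × 100000
= 2180000 cm = 21800.0 m
= 21.800 km

21.800 km


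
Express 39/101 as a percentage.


Percentage = (part / whole) × 100
= (39 / 101) × 100
≈ 38.61%

38.61%


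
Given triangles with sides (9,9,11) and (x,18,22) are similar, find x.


Scale factor = 18/9 = 2
Missing side = 9 × 2
= 18.0

18.0


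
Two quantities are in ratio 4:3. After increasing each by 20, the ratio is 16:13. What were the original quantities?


Let A = 4k, B = 3k.
(4k + 20) / (3k + 20) = 16/13
Cross-multiply: 13(4k + 20) = 16(3k + 20)
52k + 260 = 48k + 320
52k - 48k = 320 - 260
4k = 60
k = 60/4 = 15
A = 4×15 = 60, B = 3×15 = 45
= A = 60, B = 45

A = 60, B = 45


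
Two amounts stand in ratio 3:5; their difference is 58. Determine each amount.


Let A = 3k, B = 5k.
5k - 3k = 58
2k = 58 → k = 58/2 = 29
A = 3×29 = 87, B = 5×29 = 145
= A = 87, B = 145

A = 87, B = 145


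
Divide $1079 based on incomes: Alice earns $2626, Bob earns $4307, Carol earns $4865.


Total income = 2626 + 4307 + 4865 = $11798
Alice: $1079 × 2626/11798 = $240.16
Bob: $1079 × 4307/11798 = $393.90
Carol: $1079 × 4865/11798 = $444.93
= Alice: $240.16, Bob: $393.90, Carol: $444.93

Alice: $240.16, Bob: $393.90, Carol: $444.93


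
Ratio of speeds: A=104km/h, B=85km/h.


Ratio = 104:85
GCD = 1
Simplified = 104:85
Time ratio (same distance) = 85:104
Speed ratio = 104:85

104:85


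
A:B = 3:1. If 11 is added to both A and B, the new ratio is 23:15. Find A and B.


Let A = 3k, B = 1k.
(3k + 11) / (1k + 11) = 23/15
Cross-multiply: 15(3k + 11) = 23(1k + 11)
45k + 165 = 23k + 253
45k - 23k = 253 - 165
22k = 88
k = 88/22 = 4
A = 3×4 = 12, B = 1×4 = 4
= A = 12, B = 4

A = 12, B = 4
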